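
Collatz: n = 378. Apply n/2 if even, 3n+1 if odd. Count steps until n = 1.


378 → 189 → 568 → 284 → 142 → 71 → 214 → 107 → 322 → 161 → 484 → 242 → 121 → 364 → 182 → 91 → 274 → 137 → 412 → 206 → 103 → 310 → 155 → 466 → 233 → 700 → 350 → 175 → 526 → 263 → 790 → 395 → 1186 → 593 → 1780 → 890 → 445 → 1336 → 668 → 334 → 167 → 502 → 251 → 754 → 377 → 1132 → 566 → 283 → 850 → 425 → 1276 → 638 → 319 → 958 → 479 → 1438 → 719 → 2158 → 1079 → 3238 → 1619 → 4858 → 2429 → 7288 → 3644 → 1822 → 911 → 2734 → 1367 → 4102 → 2051 → 6154 → 3077 → 9232 → 4616 → 2308 → 1154 → 577 → 1732 → 866 → 433 → 1300 → 650 → 325 → 976 → 488 → 244 → 122 → 61 → 184 → 92 → 46 → 23 → 70 → 35 → 106 → 53 → 160 → 80 → 40 → 20 → 10 → 5 → 16 → 8 → 4 → 2 → 1
Total steps = 107

107 steps


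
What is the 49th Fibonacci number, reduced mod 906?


F(k) mod 906 for k=1..49:
1, 1, 2, 3, 5, 8, 13, 21, 34, 55, 89, 144, 233, 377, 610, 81, 691, 772, 557, 423, 74, 497, 571, 162, 733, 895, 722, 711, 527, 332, 859, 285, 238, 523, 761, 378, 233, 611, 844, 549, 487, 130, 617, 747, 458, 299, 757, 150, 1
F(49) mod 906 = 1


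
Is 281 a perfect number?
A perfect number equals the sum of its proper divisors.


Proper divisors of 281: 1
Sum = 1 = 1

No, 281 is not perfect (1 ≠ 281)


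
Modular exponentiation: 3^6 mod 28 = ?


3^1 mod 28 = 3
3^2 mod 28 = 9
3^3 mod 28 = 27
3^4 mod 28 = 25
3^5 mod 28 = 19
3^6 mod 28 = 1


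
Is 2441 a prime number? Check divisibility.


Check divisors up to sqrt(2441) = 49.4065
No divisors found.
2441 is prime.

Yes, 2441 is prime


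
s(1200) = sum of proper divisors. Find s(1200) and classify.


Proper divisors: 1, 2, 3, 4, 5, 6, 8, 10, 12, 15, 16, 20, 24, 25, 30, 40, 48, 50, 60, 75, 80, 100, 120, 150, 200, 240, 300, 400, 600
Sum = 1 + 2 + 3 + 4 + 5 + 6 + 8 + 10 + 12 + 15 + 16 + 20 + 24 + 25 + 30 + 40 + 48 + 50 + 60 + 75 + 80 + 100 + 120 + 150 + 200 + 240 + 300 + 400 + 600 = 2644
2644 > 1200 → abundant

s(1200) = 2644 (abundant)


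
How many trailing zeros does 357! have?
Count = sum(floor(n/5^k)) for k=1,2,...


floor(357/5) = 71
floor(357/25) = 14
floor(357/125) = 2
Total = 87

87 trailing zeros


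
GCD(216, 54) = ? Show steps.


216 = 4 * 54 + 0
GCD = 54


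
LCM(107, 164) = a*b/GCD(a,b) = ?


GCD(107, 164) = 1
LCM = 107*164/1 = 17548/1 = 17548

LCM = 17548


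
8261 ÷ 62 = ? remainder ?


8261 = 62 * 133 + 15
Check: 8246 + 15 = 8261

q = 133, r = 15


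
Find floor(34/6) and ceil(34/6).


34/6 = 5.6667
floor = 5
ceil = 6

floor = 5, ceil = 6


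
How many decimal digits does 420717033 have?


420717033 has 9 digits in base 10
floor(log10(420717033)) + 1 = floor(8.6240) + 1 = 9

9 digits (base 10)


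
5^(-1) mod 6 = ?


Use the extended Euclidean algorithm on (6, 5); each row r = 6*s + 5*t:
r=6, s=1, t=0
r=5, s=0, t=1
q=1: r=1, s=1, t=-1   [6*(1) + 5*(-1) = 1]
q=5: r=0, s=-5, t=6   [6*(-5) + 5*(6) = 0]
GCD = 1 with t = -1, so 5*(-1) ≡ 1 (mod 6)
Inverse = -1 mod 6 = 5
Check: 5 * 5 = 25 ≡ 1 (mod 6)

5^(-1) ≡ 5 (mod 6)


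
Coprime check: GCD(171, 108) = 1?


Euclidean algorithm:
171 = 1 * 108 + 63
108 = 1 * 63 + 45
63 = 1 * 45 + 18
45 = 2 * 18 + 9
18 = 2 * 9 + 0
GCD(171, 108) = 9

No, not coprime (GCD = 9)


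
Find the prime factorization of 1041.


1041 / 3 = 347
347 / 347 = 1
1041 = 3 × 347


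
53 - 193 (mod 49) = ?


53 - 193 = -140
-140 mod 49 = 7


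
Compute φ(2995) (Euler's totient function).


2995 = 5 × 599
Prime factors: 5, 599
φ(2995) = 2995 × (1-1/5) × (1-1/599)
= 2995 × 4/5 × 598/599 = 2392

φ(2995) = 2392


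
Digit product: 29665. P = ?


2 × 9 × 6 × 6 × 5 = 3240


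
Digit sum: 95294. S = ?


9 + 5 + 2 + 9 + 4 = 29


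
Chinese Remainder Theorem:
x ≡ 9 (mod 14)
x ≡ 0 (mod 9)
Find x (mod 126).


M = 14*9 = 126
M1 = M/14 = 9, M2 = M/9 = 14
M1^(-1) mod 14 = 11, M2^(-1) mod 9 = 2
x = 9*9*11 + 0*14*2 = 891
891 mod 126 = 9
Check: 9 mod 14 = 9 ✓, 9 mod 9 = 0 ✓

x ≡ 9 (mod 126)


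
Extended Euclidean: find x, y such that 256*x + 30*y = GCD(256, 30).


Tabular extended Euclidean (each row: r = 256*s + 30*t):
r=256, s=1, t=0
r=30, s=0, t=1
q=8: r=16, s=1, t=-8   [256*(1) + 30*(-8) = 16]
q=1: r=14, s=-1, t=9   [256*(-1) + 30*(9) = 14]
q=1: r=2, s=2, t=-17   [256*(2) + 30*(-17) = 2]
q=7: r=0, s=-15, t=128   [256*(-15) + 30*(128) = 0]
GCD = 2; from the row with r=2: x=2, y=-17
Check: 256*(2) + 30*(-17) = 512 - 510 = 2

GCD = 2, x = 2, y = -17


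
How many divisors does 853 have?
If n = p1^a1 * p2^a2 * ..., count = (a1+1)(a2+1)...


853 = 853^1
d(853) = (1+1) = 2

2 divisors


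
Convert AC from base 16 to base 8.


AC (base 16) = 172 (decimal)
172 (decimal) = 254 (base 8)


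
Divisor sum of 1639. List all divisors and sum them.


Divisors of 1639: 1, 11, 149, 1639
Sum = 1 + 11 + 149 + 1639 = 1800

σ(1639) = 1800


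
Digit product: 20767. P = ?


2 × 0 × 7 × 6 × 7 = 0


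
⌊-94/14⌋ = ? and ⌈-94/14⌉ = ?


-94/14 = -6.7143
floor = -7
ceil = -6

floor = -7, ceil = -6


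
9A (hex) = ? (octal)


9A (base 16) = 154 (decimal)
154 (decimal) = 232 (base 8)


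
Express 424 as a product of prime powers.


424 / 2 = 212
212 / 2 = 106
106 / 2 = 53
53 / 53 = 1
424 = 2^3 × 53


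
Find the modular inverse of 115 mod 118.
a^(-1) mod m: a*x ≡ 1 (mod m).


Use the extended Euclidean algorithm on (118, 115); each row r = 118*s + 115*t:
r=118, s=1, t=0
r=115, s=0, t=1
q=1: r=3, s=1, t=-1   [118*(1) + 115*(-1) = 3]
q=38: r=1, s=-38, t=39   [118*(-38) + 115*(39) = 1]
q=3: r=0, s=115, t=-118   [118*(115) + 115*(-118) = 0]
GCD = 1 with t = 39, so 115*(39) ≡ 1 (mod 118)
Inverse = 39 mod 118 = 39
Check: 115 * 39 = 4485 ≡ 1 (mod 118)

115^(-1) ≡ 39 (mod 118)


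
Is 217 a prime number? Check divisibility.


217 / 7 = 31 (exact division)
217 is NOT prime.

No, 217 is not prime


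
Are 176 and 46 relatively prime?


Euclidean algorithm:
176 = 3 * 46 + 38
46 = 1 * 38 + 8
38 = 4 * 8 + 6
8 = 1 * 6 + 2
6 = 3 * 2 + 0
GCD(176, 46) = 2

No, not coprime (GCD = 2)


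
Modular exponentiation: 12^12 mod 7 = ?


12^1 mod 7 = 5
12^2 mod 7 = 4
12^3 mod 7 = 6
12^4 mod 7 = 2
12^5 mod 7 = 3
12^6 mod 7 = 1
12^7 mod 7 = 5
12^8 mod 7 = 4
12^9 mod 7 = 6
12^10 mod 7 = 2
12^11 mod 7 = 3
12^12 mod 7 = 1


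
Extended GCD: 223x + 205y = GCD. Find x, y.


Tabular extended Euclidean (each row: r = 223*s + 205*t):
r=223, s=1, t=0
r=205, s=0, t=1
q=1: r=18, s=1, t=-1   [223*(1) + 205*(-1) = 18]
q=11: r=7, s=-11, t=12   [223*(-11) + 205*(12) = 7]
q=2: r=4, s=23, t=-25   [223*(23) + 205*(-25) = 4]
q=1: r=3, s=-34, t=37   [223*(-34) + 205*(37) = 3]
q=1: r=1, s=57, t=-62   [223*(57) + 205*(-62) = 1]
q=3: r=0, s=-205, t=223   [223*(-205) + 205*(223) = 0]
GCD = 1; from the row with r=1: x=57, y=-62
Check: 223*(57) + 205*(-62) = 12711 - 12710 = 1

GCD = 1, x = 57, y = -62


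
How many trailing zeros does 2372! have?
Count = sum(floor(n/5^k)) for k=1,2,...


floor(2372/5) = 474
floor(2372/25) = 94
floor(2372/125) = 18
floor(2372/625) = 3
Total = 589

589 trailing zeros


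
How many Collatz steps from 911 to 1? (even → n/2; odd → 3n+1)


911 → 2734 → 1367 → 4102 → 2051 → 6154 → 3077 → 9232 → 4616 → 2308 → 1154 → 577 → 1732 → 866 → 433 → 1300 → 650 → 325 → 976 → 488 → 244 → 122 → 61 → 184 → 92 → 46 → 23 → 70 → 35 → 106 → 53 → 160 → 80 → 40 → 20 → 10 → 5 → 16 → 8 → 4 → 2 → 1
Total steps = 41

41 steps


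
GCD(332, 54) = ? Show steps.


332 = 6 * 54 + 8
54 = 6 * 8 + 6
8 = 1 * 6 + 2
6 = 3 * 2 + 0
GCD = 2


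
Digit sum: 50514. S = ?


5 + 0 + 5 + 1 + 4 = 15


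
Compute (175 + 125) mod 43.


175 + 125 = 300
300 mod 43 = 42


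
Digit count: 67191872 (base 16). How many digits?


67191872 in base 16 = 4014440
Number of digits = 7

7 digits (base 16)


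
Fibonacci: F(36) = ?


Sequence: 1, 1, 2, 3, 5, 8, 13, 21, 34, 55, 89, 144, 233, 377, 610, 987, 1597, 2584, 4181, 6765, 10946, 17711, 28657, 46368, 75025, 121393, 196418, 317811, 514229, 832040, 1346269, 2178309, 3524578, 5702887, 9227465, 14930352
F(36) = 14930352


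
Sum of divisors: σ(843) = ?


Divisors of 843: 1, 3, 281, 843
Sum = 1 + 3 + 281 + 843 = 1128

σ(843) = 1128


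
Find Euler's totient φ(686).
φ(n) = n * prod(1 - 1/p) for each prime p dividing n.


686 = 2 × 7^3
Prime factors: 2, 7
φ(686) = 686 × (1-1/2) × (1-1/7)
= 686 × 1/2 × 6/7 = 294

φ(686) = 294


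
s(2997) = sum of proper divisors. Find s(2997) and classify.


Proper divisors: 1, 3, 9, 27, 37, 81, 111, 333, 999
Sum = 1 + 3 + 9 + 27 + 37 + 81 + 111 + 333 + 999 = 1601
1601 < 2997 → deficient

s(2997) = 1601 (deficient)


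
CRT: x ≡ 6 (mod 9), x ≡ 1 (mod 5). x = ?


M = 9*5 = 45
M1 = M/9 = 5, M2 = M/5 = 9
M1^(-1) mod 9 = 2, M2^(-1) mod 5 = 4
x = 6*5*2 + 1*9*4 = 96
96 mod 45 = 6
Check: 6 mod 9 = 6 ✓, 6 mod 5 = 1 ✓

x ≡ 6 (mod 45)


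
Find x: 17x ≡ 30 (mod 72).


GCD(17, 72) = 1, unique solution
a^(-1) mod 72 = 17
x = 17 * 30 mod 72 = 6

x ≡ 6 (mod 72)


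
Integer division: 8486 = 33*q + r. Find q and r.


8486 = 33 * 257 + 5
Check: 8481 + 5 = 8486

q = 257, r = 5


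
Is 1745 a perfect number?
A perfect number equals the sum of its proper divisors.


Proper divisors of 1745: 1, 5, 349
Sum = 1 + 5 + 349 = 355

No, 1745 is not perfect (355 ≠ 1745)


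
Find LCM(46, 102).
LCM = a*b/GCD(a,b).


GCD(46, 102) = 2
LCM = 46*102/2 = 4692/2 = 2346

LCM = 2346


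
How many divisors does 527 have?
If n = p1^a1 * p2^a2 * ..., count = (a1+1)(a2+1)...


527 = 17^1 × 31^1
d(527) = (1+1) × (1+1) = 4

4 divisors


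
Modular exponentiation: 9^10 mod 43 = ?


9^1 mod 43 = 9
9^2 mod 43 = 38
9^3 mod 43 = 41
9^4 mod 43 = 25
9^5 mod 43 = 10
9^6 mod 43 = 4
9^7 mod 43 = 36
9^8 mod 43 = 23
9^9 mod 43 = 35
9^10 mod 43 = 14


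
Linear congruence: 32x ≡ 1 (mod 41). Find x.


GCD(32, 41) = 1, unique solution
a^(-1) mod 41 = 9
x = 9 * 1 mod 41 = 9

x ≡ 9 (mod 41)


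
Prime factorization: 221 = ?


221 / 13 = 17
17 / 17 = 1
221 = 13 × 17


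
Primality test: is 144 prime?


144 / 2 = 72 (exact division)
144 is NOT prime.

No, 144 is not prime


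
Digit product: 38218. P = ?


3 × 8 × 2 × 1 × 8 = 384


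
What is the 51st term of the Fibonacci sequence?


Sequence: 1, 1, 2, 3, 5, 8, 13, 21, 34, 55, 89, 144, 233, 377, 610, 987, 1597, 2584, 4181, 6765, 10946, 17711, 28657, 46368, 75025, 121393, 196418, 317811, 514229, 832040, 1346269, 2178309, 3524578, 5702887, 9227465, 14930352, 24157817, 39088169, 63245986, 102334155, 165580141, 267914296, 433494437, 701408733, 1134903170, 1836311903, 2971215073, 4807526976, 7778742049, 12586269025, 20365011074
F(51) = 20365011074


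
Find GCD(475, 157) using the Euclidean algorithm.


475 = 3 * 157 + 4
157 = 39 * 4 + 1
4 = 4 * 1 + 0
GCD = 1


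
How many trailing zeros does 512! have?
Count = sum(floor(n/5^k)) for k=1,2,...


floor(512/5) = 102
floor(512/25) = 20
floor(512/125) = 4
Total = 126

126 trailing zeros


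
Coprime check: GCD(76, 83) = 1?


Euclidean algorithm:
83 = 1 * 76 + 7
76 = 10 * 7 + 6
7 = 1 * 6 + 1
6 = 6 * 1 + 0
GCD(76, 83) = 1

Yes, coprime (GCD = 1)


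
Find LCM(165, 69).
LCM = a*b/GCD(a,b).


GCD(165, 69) = 3
LCM = 165*69/3 = 11385/3 = 3795

LCM = 3795


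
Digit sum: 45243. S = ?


4 + 5 + 2 + 4 + 3 = 18


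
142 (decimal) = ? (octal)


142 (base 10) = 142 (decimal)
142 (decimal) = 216 (base 8)


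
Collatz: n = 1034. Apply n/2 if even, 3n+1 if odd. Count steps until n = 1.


1034 → 517 → 1552 → 776 → 388 → 194 → 97 → 292 → 146 → 73 → 220 → 110 → 55 → 166 → 83 → 250 → 125 → 376 → 188 → 94 → 47 → 142 → 71 → 214 → 107 → 322 → 161 → 484 → 242 → 121 → 364 → 182 → 91 → 274 → 137 → 412 → 206 → 103 → 310 → 155 → 466 → 233 → 700 → 350 → 175 → 526 → 263 → 790 → 395 → 1186 → 593 → 1780 → 890 → 445 → 1336 → 668 → 334 → 167 → 502 → 251 → 754 → 377 → 1132 → 566 → 283 → 850 → 425 → 1276 → 638 → 319 → 958 → 479 → 1438 → 719 → 2158 → 1079 → 3238 → 1619 → 4858 → 2429 → 7288 → 3644 → 1822 → 911 → 2734 → 1367 → 4102 → 2051 → 6154 → 3077 → 9232 → 4616 → 2308 → 1154 → 577 → 1732 → 866 → 433 → 1300 → 650 → 325 → 976 → 488 → 244 → 122 → 61 → 184 → 92 → 46 → 23 → 70 → 35 → 106 → 53 → 160 → 80 → 40 → 20 → 10 → 5 → 16 → 8 → 4 → 2 → 1
Total steps = 124

124 steps


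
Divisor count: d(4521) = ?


4521 = 3^1 × 11^1 × 137^1
d(4521) = (1+1) × (1+1) × (1+1) = 8

8 divisors


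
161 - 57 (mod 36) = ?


161 - 57 = 104
104 mod 36 = 32


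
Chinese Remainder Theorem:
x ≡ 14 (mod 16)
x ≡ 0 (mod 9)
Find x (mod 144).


M = 16*9 = 144
M1 = M/16 = 9, M2 = M/9 = 16
M1^(-1) mod 16 = 9, M2^(-1) mod 9 = 4
x = 14*9*9 + 0*16*4 = 1134
1134 mod 144 = 126
Check: 126 mod 16 = 14 ✓, 126 mod 9 = 0 ✓

x ≡ 126 (mod 144)


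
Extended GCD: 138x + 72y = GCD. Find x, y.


Tabular extended Euclidean (each row: r = 138*s + 72*t):
r=138, s=1, t=0
r=72, s=0, t=1
q=1: r=66, s=1, t=-1   [138*(1) + 72*(-1) = 66]
q=1: r=6, s=-1, t=2   [138*(-1) + 72*(2) = 6]
q=11: r=0, s=12, t=-23   [138*(12) + 72*(-23) = 0]
GCD = 6; from the row with r=6: x=-1, y=2
Check: 138*(-1) + 72*(2) = -138 + 144 = 6

GCD = 6, x = -1, y = 2


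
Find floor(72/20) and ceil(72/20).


72/20 = 3.6000
floor = 3
ceil = 4

floor = 3, ceil = 4


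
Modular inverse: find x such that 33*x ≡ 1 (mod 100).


Use the extended Euclidean algorithm on (100, 33); each row r = 100*s + 33*t:
r=100, s=1, t=0
r=33, s=0, t=1
q=3: r=1, s=1, t=-3   [100*(1) + 33*(-3) = 1]
q=33: r=0, s=-33, t=100   [100*(-33) + 33*(100) = 0]
GCD = 1 with t = -3, so 33*(-3) ≡ 1 (mod 100)
Inverse = -3 mod 100 = 97
Check: 33 * 97 = 3201 ≡ 1 (mod 100)

33^(-1) ≡ 97 (mod 100)


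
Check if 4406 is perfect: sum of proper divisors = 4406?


Proper divisors of 4406: 1, 2, 2203
Sum = 1 + 2 + 2203 = 2206

No, 4406 is not perfect (2206 ≠ 4406)


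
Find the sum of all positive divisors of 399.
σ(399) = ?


Divisors of 399: 1, 3, 7, 19, 21, 57, 133, 399
Sum = 1 + 3 + 7 + 19 + 21 + 57 + 133 + 399 = 640

σ(399) = 640


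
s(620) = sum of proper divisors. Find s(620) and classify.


Proper divisors: 1, 2, 4, 5, 10, 20, 31, 62, 124, 155, 310
Sum = 1 + 2 + 4 + 5 + 10 + 20 + 31 + 62 + 124 + 155 + 310 = 724
724 > 620 → abundant

s(620) = 724 (abundant)


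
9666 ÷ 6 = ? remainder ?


9666 = 6 * 1611 + 0
Check: 9666 + 0 = 9666

q = 1611, r = 0


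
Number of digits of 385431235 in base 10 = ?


385431235 has 9 digits in base 10
floor(log10(385431235)) + 1 = floor(8.5859) + 1 = 9

9 digits (base 10)


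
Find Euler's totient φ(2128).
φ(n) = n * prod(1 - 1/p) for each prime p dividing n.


2128 = 2^4 × 7 × 19
Prime factors: 2, 7, 19
φ(2128) = 2128 × (1-1/2) × (1-1/7) × (1-1/19)
= 2128 × 1/2 × 6/7 × 18/19 = 864

φ(2128) = 864


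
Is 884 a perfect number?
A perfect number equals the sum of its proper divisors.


Proper divisors of 884: 1, 2, 4, 13, 17, 26, 34, 52, 68, 221, 442
Sum = 1 + 2 + 4 + 13 + 17 + 26 + 34 + 52 + 68 + 221 + 442 = 880

No, 884 is not perfect (880 ≠ 884)


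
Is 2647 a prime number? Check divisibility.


Check divisors up to sqrt(2647) = 51.4490
No divisors found.
2647 is prime.

Yes, 2647 is prime


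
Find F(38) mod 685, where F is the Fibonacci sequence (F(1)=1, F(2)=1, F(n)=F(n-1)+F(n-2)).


F(k) mod 685 for k=1..38:
1, 1, 2, 3, 5, 8, 13, 21, 34, 55, 89, 144, 233, 377, 610, 302, 227, 529, 71, 600, 671, 586, 572, 473, 360, 148, 508, 656, 479, 450, 244, 9, 253, 262, 515, 92, 607, 14
F(38) mod 685 = 14


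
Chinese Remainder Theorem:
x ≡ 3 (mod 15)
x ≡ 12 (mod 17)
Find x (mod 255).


M = 15*17 = 255
M1 = M/15 = 17, M2 = M/17 = 15
M1^(-1) mod 15 = 8, M2^(-1) mod 17 = 8
x = 3*17*8 + 12*15*8 = 1848
1848 mod 255 = 63
Check: 63 mod 15 = 3 ✓, 63 mod 17 = 12 ✓

x ≡ 63 (mod 255)


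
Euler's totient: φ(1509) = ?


1509 = 3 × 503
Prime factors: 3, 503
φ(1509) = 1509 × (1-1/3) × (1-1/503)
= 1509 × 2/3 × 502/503 = 1004

φ(1509) = 1004


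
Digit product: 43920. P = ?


4 × 3 × 9 × 2 × 0 = 0


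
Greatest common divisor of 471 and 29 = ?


471 = 16 * 29 + 7
29 = 4 * 7 + 1
7 = 7 * 1 + 0
GCD = 1


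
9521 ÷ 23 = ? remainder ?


9521 = 23 * 413 + 22
Check: 9499 + 22 = 9521

q = 413, r = 22


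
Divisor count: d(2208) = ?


2208 = 2^5 × 3^1 × 23^1
d(2208) = (5+1) × (1+1) × (1+1) = 24

24 divisors


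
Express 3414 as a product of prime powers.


3414 / 2 = 1707
1707 / 3 = 569
569 / 569 = 1
3414 = 2 × 3 × 569


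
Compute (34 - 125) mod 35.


34 - 125 = -91
-91 mod 35 = 14


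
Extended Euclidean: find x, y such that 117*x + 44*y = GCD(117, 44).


Tabular extended Euclidean (each row: r = 117*s + 44*t):
r=117, s=1, t=0
r=44, s=0, t=1
q=2: r=29, s=1, t=-2   [117*(1) + 44*(-2) = 29]
q=1: r=15, s=-1, t=3   [117*(-1) + 44*(3) = 15]
q=1: r=14, s=2, t=-5   [117*(2) + 44*(-5) = 14]
q=1: r=1, s=-3, t=8   [117*(-3) + 44*(8) = 1]
q=14: r=0, s=44, t=-117   [117*(44) + 44*(-117) = 0]
GCD = 1; from the row with r=1: x=-3, y=8
Check: 117*(-3) + 44*(8) = -351 + 352 = 1

GCD = 1, x = -3, y = 8


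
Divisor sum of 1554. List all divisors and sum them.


Divisors of 1554: 1, 2, 3, 6, 7, 14, 21, 37, 42, 74, 111, 222, 259, 518, 777, 1554
Sum = 1 + 2 + 3 + 6 + 7 + 14 + 21 + 37 + 42 + 74 + 111 + 222 + 259 + 518 + 777 + 1554 = 3648

σ(1554) = 3648


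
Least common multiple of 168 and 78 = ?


GCD(168, 78) = 6
LCM = 168*78/6 = 13104/6 = 2184

LCM = 2184


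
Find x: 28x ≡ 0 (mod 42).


GCD(28, 42) = 14 divides 0
Divide: 2x ≡ 0 (mod 3)
x ≡ 0 (mod 3)


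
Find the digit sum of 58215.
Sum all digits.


5 + 8 + 2 + 1 + 5 = 21


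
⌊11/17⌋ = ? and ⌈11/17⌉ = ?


11/17 = 0.6471
floor = 0
ceil = 1

floor = 0, ceil = 1


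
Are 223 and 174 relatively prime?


Euclidean algorithm:
223 = 1 * 174 + 49
174 = 3 * 49 + 27
49 = 1 * 27 + 22
27 = 1 * 22 + 5
22 = 4 * 5 + 2
5 = 2 * 2 + 1
2 = 2 * 1 + 0
GCD(223, 174) = 1

Yes, coprime (GCD = 1)


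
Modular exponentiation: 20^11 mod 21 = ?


20^1 mod 21 = 20
20^2 mod 21 = 1
20^3 mod 21 = 20
20^4 mod 21 = 1
20^5 mod 21 = 20
20^6 mod 21 = 1
20^7 mod 21 = 20
20^8 mod 21 = 1
20^9 mod 21 = 20
20^10 mod 21 = 1
20^11 mod 21 = 20


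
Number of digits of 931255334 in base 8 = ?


931255334 in base 8 = 6740352046
Number of digits = 10

10 digits (base 8)


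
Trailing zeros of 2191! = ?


floor(2191/5) = 438
floor(2191/25) = 87
floor(2191/125) = 17
floor(2191/625) = 3
Total = 545

545 trailing zeros


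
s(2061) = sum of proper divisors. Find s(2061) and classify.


Proper divisors: 1, 3, 9, 229, 687
Sum = 1 + 3 + 9 + 229 + 687 = 929
929 < 2061 → deficient

s(2061) = 929 (deficient)


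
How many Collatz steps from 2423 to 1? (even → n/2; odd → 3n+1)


2423 → 7270 → 3635 → 10906 → 5453 → 16360 → 8180 → 4090 → 2045 → 6136 → 3068 → 1534 → 767 → 2302 → 1151 → 3454 → 1727 → 5182 → 2591 → 7774 → 3887 → 11662 → 5831 → 17494 → 8747 → 26242 → 13121 → 39364 → 19682 → 9841 → 29524 → 14762 → 7381 → 22144 → 11072 → 5536 → 2768 → 1384 → 692 → 346 → 173 → 520 → 260 → 130 → 65 → 196 → 98 → 49 → 148 → 74 → 37 → 112 → 56 → 28 → 14 → 7 → 22 → 11 → 34 → 17 → 52 → 26 → 13 → 40 → 20 → 10 → 5 → 16 → 8 → 4 → 2 → 1
Total steps = 71

71 steps


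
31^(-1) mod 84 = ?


Use the extended Euclidean algorithm on (84, 31); each row r = 84*s + 31*t:
r=84, s=1, t=0
r=31, s=0, t=1
q=2: r=22, s=1, t=-2   [84*(1) + 31*(-2) = 22]
q=1: r=9, s=-1, t=3   [84*(-1) + 31*(3) = 9]
q=2: r=4, s=3, t=-8   [84*(3) + 31*(-8) = 4]
q=2: r=1, s=-7, t=19   [84*(-7) + 31*(19) = 1]
q=4: r=0, s=31, t=-84   [84*(31) + 31*(-84) = 0]
GCD = 1 with t = 19, so 31*(19) ≡ 1 (mod 84)
Inverse = 19 mod 84 = 19
Check: 31 * 19 = 589 ≡ 1 (mod 84)

31^(-1) ≡ 19 (mod 84)


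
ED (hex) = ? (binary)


ED (base 16) = 237 (decimal)
237 (decimal) = 11101101 (base 2)


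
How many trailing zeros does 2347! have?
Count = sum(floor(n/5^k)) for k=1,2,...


floor(2347/5) = 469
floor(2347/25) = 93
floor(2347/125) = 18
floor(2347/625) = 3
Total = 583

583 trailing zeros


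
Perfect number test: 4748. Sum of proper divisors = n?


Proper divisors of 4748: 1, 2, 4, 1187, 2374
Sum = 1 + 2 + 4 + 1187 + 2374 = 3568

No, 4748 is not perfect (3568 ≠ 4748)


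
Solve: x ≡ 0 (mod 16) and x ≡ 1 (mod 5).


M = 16*5 = 80
M1 = M/16 = 5, M2 = M/5 = 16
M1^(-1) mod 16 = 13, M2^(-1) mod 5 = 1
x = 0*5*13 + 1*16*1 = 16
16 mod 80 = 16
Check: 16 mod 16 = 0 ✓, 16 mod 5 = 1 ✓

x ≡ 16 (mod 80)


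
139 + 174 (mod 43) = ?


139 + 174 = 313
313 mod 43 = 12


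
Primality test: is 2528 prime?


2528 / 2 = 1264 (exact division)
2528 is NOT prime.

No, 2528 is not prime


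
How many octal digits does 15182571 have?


15182571 in base 8 = 71725353
Number of digits = 8

8 digits (base 8)


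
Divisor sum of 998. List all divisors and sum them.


Divisors of 998: 1, 2, 499, 998
Sum = 1 + 2 + 499 + 998 = 1500

σ(998) = 1500


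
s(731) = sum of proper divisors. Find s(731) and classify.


Proper divisors: 1, 17, 43
Sum = 1 + 17 + 43 = 61
61 < 731 → deficient

s(731) = 61 (deficient)


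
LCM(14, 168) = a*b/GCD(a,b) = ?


GCD(14, 168) = 14
LCM = 14*168/14 = 2352/14 = 168

LCM = 168


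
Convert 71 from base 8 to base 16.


71 (base 8) = 57 (decimal)
57 (decimal) = 39 (base 16)


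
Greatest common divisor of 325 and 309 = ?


325 = 1 * 309 + 16
309 = 19 * 16 + 5
16 = 3 * 5 + 1
5 = 5 * 1 + 0
GCD = 1


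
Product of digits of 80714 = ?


8 × 0 × 7 × 1 × 4 = 0


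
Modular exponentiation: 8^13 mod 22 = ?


8^1 mod 22 = 8
8^2 mod 22 = 20
8^3 mod 22 = 6
8^4 mod 22 = 4
8^5 mod 22 = 10
8^6 mod 22 = 14
8^7 mod 22 = 2
8^8 mod 22 = 16
8^9 mod 22 = 18
8^10 mod 22 = 12
8^11 mod 22 = 8
8^12 mod 22 = 20
8^13 mod 22 = 6


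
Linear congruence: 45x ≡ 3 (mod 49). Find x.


GCD(45, 49) = 1, unique solution
a^(-1) mod 49 = 12
x = 12 * 3 mod 49 = 36

x ≡ 36 (mod 49)


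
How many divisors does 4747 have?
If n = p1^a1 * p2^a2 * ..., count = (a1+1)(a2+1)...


4747 = 47^1 × 101^1
d(4747) = (1+1) × (1+1) = 4

4 divisors


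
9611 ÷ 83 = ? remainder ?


9611 = 83 * 115 + 66
Check: 9545 + 66 = 9611

q = 115, r = 66


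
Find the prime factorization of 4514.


4514 / 2 = 2257
2257 / 37 = 61
61 / 61 = 1
4514 = 2 × 37 × 61


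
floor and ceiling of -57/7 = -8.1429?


-57/7 = -8.1429
floor = -9
ceil = -8

floor = -9, ceil = -8


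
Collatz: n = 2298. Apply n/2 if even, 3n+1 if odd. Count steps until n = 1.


2298 → 1149 → 3448 → 1724 → 862 → 431 → 1294 → 647 → 1942 → 971 → 2914 → 1457 → 4372 → 2186 → 1093 → 3280 → 1640 → 820 → 410 → 205 → 616 → 308 → 154 → 77 → 232 → 116 → 58 → 29 → 88 → 44 → 22 → 11 → 34 → 17 → 52 → 26 → 13 → 40 → 20 → 10 → 5 → 16 → 8 → 4 → 2 → 1
Total steps = 45

45 steps


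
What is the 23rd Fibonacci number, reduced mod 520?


F(k) mod 520 for k=1..23:
1, 1, 2, 3, 5, 8, 13, 21, 34, 55, 89, 144, 233, 377, 90, 467, 37, 504, 21, 5, 26, 31, 57
F(23) mod 520 = 57


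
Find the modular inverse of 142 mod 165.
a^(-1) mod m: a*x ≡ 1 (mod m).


Use the extended Euclidean algorithm on (165, 142); each row r = 165*s + 142*t:
r=165, s=1, t=0
r=142, s=0, t=1
q=1: r=23, s=1, t=-1   [165*(1) + 142*(-1) = 23]
q=6: r=4, s=-6, t=7   [165*(-6) + 142*(7) = 4]
q=5: r=3, s=31, t=-36   [165*(31) + 142*(-36) = 3]
q=1: r=1, s=-37, t=43   [165*(-37) + 142*(43) = 1]
q=3: r=0, s=142, t=-165   [165*(142) + 142*(-165) = 0]
GCD = 1 with t = 43, so 142*(43) ≡ 1 (mod 165)
Inverse = 43 mod 165 = 43
Check: 142 * 43 = 6106 ≡ 1 (mod 165)

142^(-1) ≡ 43 (mod 165)


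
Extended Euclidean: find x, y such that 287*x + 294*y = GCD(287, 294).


Tabular extended Euclidean (each row: r = 287*s + 294*t):
r=287, s=1, t=0
r=294, s=0, t=1
q=0: r=287, s=1, t=0   [287*(1) + 294*(0) = 287]
q=1: r=7, s=-1, t=1   [287*(-1) + 294*(1) = 7]
q=41: r=0, s=42, t=-41   [287*(42) + 294*(-41) = 0]
GCD = 7; from the row with r=7: x=-1, y=1
Check: 287*(-1) + 294*(1) = -287 + 294 = 7

GCD = 7, x = -1, y = 1


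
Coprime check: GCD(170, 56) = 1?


Euclidean algorithm:
170 = 3 * 56 + 2
56 = 28 * 2 + 0
GCD(170, 56) = 2

No, not coprime (GCD = 2)


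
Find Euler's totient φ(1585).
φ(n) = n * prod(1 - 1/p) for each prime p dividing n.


1585 = 5 × 317
Prime factors: 5, 317
φ(1585) = 1585 × (1-1/5) × (1-1/317)
= 1585 × 4/5 × 316/317 = 1264

φ(1585) = 1264


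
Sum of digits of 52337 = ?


5 + 2 + 3 + 3 + 7 = 20


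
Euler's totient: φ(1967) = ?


1967 = 7 × 281
Prime factors: 7, 281
φ(1967) = 1967 × (1-1/7) × (1-1/281)
= 1967 × 6/7 × 280/281 = 1680

φ(1967) = 1680


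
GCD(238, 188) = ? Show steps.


238 = 1 * 188 + 50
188 = 3 * 50 + 38
50 = 1 * 38 + 12
38 = 3 * 12 + 2
12 = 6 * 2 + 0
GCD = 2


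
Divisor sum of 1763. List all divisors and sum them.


Divisors of 1763: 1, 41, 43, 1763
Sum = 1 + 41 + 43 + 1763 = 1848

σ(1763) = 1848


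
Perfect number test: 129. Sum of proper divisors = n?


Proper divisors of 129: 1, 3, 43
Sum = 1 + 3 + 43 = 47

No, 129 is not perfect (47 ≠ 129)


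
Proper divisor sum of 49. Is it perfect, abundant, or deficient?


Proper divisors: 1, 7
Sum = 1 + 7 = 8
8 < 49 → deficient

s(49) = 8 (deficient)


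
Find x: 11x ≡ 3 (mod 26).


GCD(11, 26) = 1, unique solution
a^(-1) mod 26 = 19
x = 19 * 3 mod 26 = 5

x ≡ 5 (mod 26)


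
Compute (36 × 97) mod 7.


36 × 97 = 3492
3492 mod 7 = 6


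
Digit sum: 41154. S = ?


4 + 1 + 1 + 5 + 4 = 15


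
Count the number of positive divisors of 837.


837 = 3^3 × 31^1
d(837) = (3+1) × (1+1) = 8

8 divisors


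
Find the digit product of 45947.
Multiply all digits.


4 × 5 × 9 × 4 × 7 = 5040


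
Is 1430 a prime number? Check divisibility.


1430 / 2 = 715 (exact division)
1430 is NOT prime.

No, 1430 is not prime


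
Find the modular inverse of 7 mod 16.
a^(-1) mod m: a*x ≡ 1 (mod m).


Use the extended Euclidean algorithm on (16, 7); each row r = 16*s + 7*t:
r=16, s=1, t=0
r=7, s=0, t=1
q=2: r=2, s=1, t=-2   [16*(1) + 7*(-2) = 2]
q=3: r=1, s=-3, t=7   [16*(-3) + 7*(7) = 1]
q=2: r=0, s=7, t=-16   [16*(7) + 7*(-16) = 0]
GCD = 1 with t = 7, so 7*(7) ≡ 1 (mod 16)
Inverse = 7 mod 16 = 7
Check: 7 * 7 = 49 ≡ 1 (mod 16)

7^(-1) ≡ 7 (mod 16)


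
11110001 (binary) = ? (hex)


11110001 (base 2) = 241 (decimal)
241 (decimal) = F1 (base 16)


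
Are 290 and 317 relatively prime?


Euclidean algorithm:
317 = 1 * 290 + 27
290 = 10 * 27 + 20
27 = 1 * 20 + 7
20 = 2 * 7 + 6
7 = 1 * 6 + 1
6 = 6 * 1 + 0
GCD(290, 317) = 1

Yes, coprime (GCD = 1)


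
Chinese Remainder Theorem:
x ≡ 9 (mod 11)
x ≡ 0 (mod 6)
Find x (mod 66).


M = 11*6 = 66
M1 = M/11 = 6, M2 = M/6 = 11
M1^(-1) mod 11 = 2, M2^(-1) mod 6 = 5
x = 9*6*2 + 0*11*5 = 108
108 mod 66 = 42
Check: 42 mod 11 = 9 ✓, 42 mod 6 = 0 ✓

x ≡ 42 (mod 66)


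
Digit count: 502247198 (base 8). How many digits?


502247198 in base 8 = 3573727436
Number of digits = 10

10 digits (base 8)


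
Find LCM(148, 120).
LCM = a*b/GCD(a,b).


GCD(148, 120) = 4
LCM = 148*120/4 = 17760/4 = 4440

LCM = 4440


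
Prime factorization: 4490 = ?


4490 / 2 = 2245
2245 / 5 = 449
449 / 449 = 1
4490 = 2 × 5 × 449


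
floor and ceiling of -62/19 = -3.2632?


-62/19 = -3.2632
floor = -4
ceil = -3

floor = -4, ceil = -3


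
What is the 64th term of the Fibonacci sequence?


Sequence: 1, 1, 2, 3, 5, 8, 13, 21, 34, 55, 89, 144, 233, 377, 610, 987, 1597, 2584, 4181, 6765, 10946, 17711, 28657, 46368, 75025, 121393, 196418, 317811, 514229, 832040, 1346269, 2178309, 3524578, 5702887, 9227465, 14930352, 24157817, 39088169, 63245986, 102334155, 165580141, 267914296, 433494437, 701408733, 1134903170, 1836311903, 2971215073, 4807526976, 7778742049, 12586269025, 20365011074, 32951280099, 53316291173, 86267571272, 139583862445, 225851433717, 365435296162, 591286729879, 956722026041, 1548008755920, 2504730781961, 4052739537881, 6557470319842, 10610209857723
F(64) = 10610209857723


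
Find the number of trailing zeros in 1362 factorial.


floor(1362/5) = 272
floor(1362/25) = 54
floor(1362/125) = 10
floor(1362/625) = 2
Total = 338

338 trailing zeros


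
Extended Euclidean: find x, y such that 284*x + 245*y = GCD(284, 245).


Tabular extended Euclidean (each row: r = 284*s + 245*t):
r=284, s=1, t=0
r=245, s=0, t=1
q=1: r=39, s=1, t=-1   [284*(1) + 245*(-1) = 39]
q=6: r=11, s=-6, t=7   [284*(-6) + 245*(7) = 11]
q=3: r=6, s=19, t=-22   [284*(19) + 245*(-22) = 6]
q=1: r=5, s=-25, t=29   [284*(-25) + 245*(29) = 5]
q=1: r=1, s=44, t=-51   [284*(44) + 245*(-51) = 1]
q=5: r=0, s=-245, t=284   [284*(-245) + 245*(284) = 0]
GCD = 1; from the row with r=1: x=44, y=-51
Check: 284*(44) + 245*(-51) = 12496 - 12495 = 1

GCD = 1, x = 44, y = -51


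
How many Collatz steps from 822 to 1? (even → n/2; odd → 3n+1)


822 → 411 → 1234 → 617 → 1852 → 926 → 463 → 1390 → 695 → 2086 → 1043 → 3130 → 1565 → 4696 → 2348 → 1174 → 587 → 1762 → 881 → 2644 → 1322 → 661 → 1984 → 992 → 496 → 248 → 124 → 62 → 31 → 94 → 47 → 142 → 71 → 214 → 107 → 322 → 161 → 484 → 242 → 121 → 364 → 182 → 91 → 274 → 137 → 412 → 206 → 103 → 310 → 155 → 466 → 233 → 700 → 350 → 175 → 526 → 263 → 790 → 395 → 1186 → 593 → 1780 → 890 → 445 → 1336 → 668 → 334 → 167 → 502 → 251 → 754 → 377 → 1132 → 566 → 283 → 850 → 425 → 1276 → 638 → 319 → 958 → 479 → 1438 → 719 → 2158 → 1079 → 3238 → 1619 → 4858 → 2429 → 7288 → 3644 → 1822 → 911 → 2734 → 1367 → 4102 → 2051 → 6154 → 3077 → 9232 → 4616 → 2308 → 1154 → 577 → 1732 → 866 → 433 → 1300 → 650 → 325 → 976 → 488 → 244 → 122 → 61 → 184 → 92 → 46 → 23 → 70 → 35 → 106 → 53 → 160 → 80 → 40 → 20 → 10 → 5 → 16 → 8 → 4 → 2 → 1
Total steps = 134

134 steps


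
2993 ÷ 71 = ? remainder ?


2993 = 71 * 42 + 11
Check: 2982 + 11 = 2993

q = 42, r = 11


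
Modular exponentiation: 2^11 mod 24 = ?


2^1 mod 24 = 2
2^2 mod 24 = 4
2^3 mod 24 = 8
2^4 mod 24 = 16
2^5 mod 24 = 8
2^6 mod 24 = 16
2^7 mod 24 = 8
2^8 mod 24 = 16
2^9 mod 24 = 8
2^10 mod 24 = 16
2^11 mod 24 = 8


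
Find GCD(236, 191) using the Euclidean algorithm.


236 = 1 * 191 + 45
191 = 4 * 45 + 11
45 = 4 * 11 + 1
11 = 11 * 1 + 0
GCD = 1


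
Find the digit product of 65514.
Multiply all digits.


6 × 5 × 5 × 1 × 4 = 600


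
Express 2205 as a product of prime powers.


2205 / 3 = 735
735 / 3 = 245
245 / 5 = 49
49 / 7 = 7
7 / 7 = 1
2205 = 3^2 × 5 × 7^2


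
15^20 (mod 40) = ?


15^1 mod 40 = 15
15^2 mod 40 = 25
15^3 mod 40 = 15
15^4 mod 40 = 25
15^5 mod 40 = 15
15^6 mod 40 = 25
15^7 mod 40 = 15
15^8 mod 40 = 25
15^9 mod 40 = 15
15^10 mod 40 = 25
15^11 mod 40 = 15
15^12 mod 40 = 25
15^13 mod 40 = 15
15^14 mod 40 = 25
15^15 mod 40 = 15
15^16 mod 40 = 25
15^17 mod 40 = 15
15^18 mod 40 = 25
15^19 mod 40 = 15
15^20 mod 40 = 25


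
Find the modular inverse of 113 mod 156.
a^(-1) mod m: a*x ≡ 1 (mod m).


Use the extended Euclidean algorithm on (156, 113); each row r = 156*s + 113*t:
r=156, s=1, t=0
r=113, s=0, t=1
q=1: r=43, s=1, t=-1   [156*(1) + 113*(-1) = 43]
q=2: r=27, s=-2, t=3   [156*(-2) + 113*(3) = 27]
q=1: r=16, s=3, t=-4   [156*(3) + 113*(-4) = 16]
q=1: r=11, s=-5, t=7   [156*(-5) + 113*(7) = 11]
q=1: r=5, s=8, t=-11   [156*(8) + 113*(-11) = 5]
q=2: r=1, s=-21, t=29   [156*(-21) + 113*(29) = 1]
q=5: r=0, s=113, t=-156   [156*(113) + 113*(-156) = 0]
GCD = 1 with t = 29, so 113*(29) ≡ 1 (mod 156)
Inverse = 29 mod 156 = 29
Check: 113 * 29 = 3277 ≡ 1 (mod 156)

113^(-1) ≡ 29 (mod 156)


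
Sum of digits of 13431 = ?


1 + 3 + 4 + 3 + 1 = 12


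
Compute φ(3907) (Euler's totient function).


3907 = 3907
Prime factors: 3907
φ(3907) = 3907 × (1-1/3907)
= 3907 × 3906/3907 = 3906

φ(3907) = 3906


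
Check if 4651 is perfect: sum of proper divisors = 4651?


Proper divisors of 4651: 1
Sum = 1 = 1

No, 4651 is not perfect (1 ≠ 4651)


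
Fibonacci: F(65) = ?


Sequence: 1, 1, 2, 3, 5, 8, 13, 21, 34, 55, 89, 144, 233, 377, 610, 987, 1597, 2584, 4181, 6765, 10946, 17711, 28657, 46368, 75025, 121393, 196418, 317811, 514229, 832040, 1346269, 2178309, 3524578, 5702887, 9227465, 14930352, 24157817, 39088169, 63245986, 102334155, 165580141, 267914296, 433494437, 701408733, 1134903170, 1836311903, 2971215073, 4807526976, 7778742049, 12586269025, 20365011074, 32951280099, 53316291173, 86267571272, 139583862445, 225851433717, 365435296162, 591286729879, 956722026041, 1548008755920, 2504730781961, 4052739537881, 6557470319842, 10610209857723, 17167680177565
F(65) = 17167680177565


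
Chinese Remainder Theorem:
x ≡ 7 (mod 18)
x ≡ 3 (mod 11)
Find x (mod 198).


M = 18*11 = 198
M1 = M/18 = 11, M2 = M/11 = 18
M1^(-1) mod 18 = 5, M2^(-1) mod 11 = 8
x = 7*11*5 + 3*18*8 = 817
817 mod 198 = 25
Check: 25 mod 18 = 7 ✓, 25 mod 11 = 3 ✓

x ≡ 25 (mod 198)


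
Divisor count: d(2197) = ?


2197 = 13^3
d(2197) = (3+1) = 4

4 divisors


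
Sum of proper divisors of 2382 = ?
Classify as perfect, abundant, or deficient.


Proper divisors: 1, 2, 3, 6, 397, 794, 1191
Sum = 1 + 2 + 3 + 6 + 397 + 794 + 1191 = 2394
2394 > 2382 → abundant

s(2382) = 2394 (abundant)


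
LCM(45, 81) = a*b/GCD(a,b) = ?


GCD(45, 81) = 9
LCM = 45*81/9 = 3645/9 = 405

LCM = 405


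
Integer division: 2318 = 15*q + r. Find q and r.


2318 = 15 * 154 + 8
Check: 2310 + 8 = 2318

q = 154, r = 8


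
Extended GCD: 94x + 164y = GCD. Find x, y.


Tabular extended Euclidean (each row: r = 94*s + 164*t):
r=94, s=1, t=0
r=164, s=0, t=1
q=0: r=94, s=1, t=0   [94*(1) + 164*(0) = 94]
q=1: r=70, s=-1, t=1   [94*(-1) + 164*(1) = 70]
q=1: r=24, s=2, t=-1   [94*(2) + 164*(-1) = 24]
q=2: r=22, s=-5, t=3   [94*(-5) + 164*(3) = 22]
q=1: r=2, s=7, t=-4   [94*(7) + 164*(-4) = 2]
q=11: r=0, s=-82, t=47   [94*(-82) + 164*(47) = 0]
GCD = 2; from the row with r=2: x=7, y=-4
Check: 94*(7) + 164*(-4) = 658 - 656 = 2

GCD = 2, x = 7, y = -4


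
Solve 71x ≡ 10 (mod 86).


GCD(71, 86) = 1, unique solution
a^(-1) mod 86 = 63
x = 63 * 10 mod 86 = 28

x ≡ 28 (mod 86)


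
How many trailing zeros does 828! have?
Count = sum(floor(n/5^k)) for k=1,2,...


floor(828/5) = 165
floor(828/25) = 33
floor(828/125) = 6
floor(828/625) = 1
Total = 205

205 trailing zeros


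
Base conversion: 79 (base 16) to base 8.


79 (base 16) = 121 (decimal)
121 (decimal) = 171 (base 8)


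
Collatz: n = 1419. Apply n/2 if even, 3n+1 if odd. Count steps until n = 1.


1419 → 4258 → 2129 → 6388 → 3194 → 1597 → 4792 → 2396 → 1198 → 599 → 1798 → 899 → 2698 → 1349 → 4048 → 2024 → 1012 → 506 → 253 → 760 → 380 → 190 → 95 → 286 → 143 → 430 → 215 → 646 → 323 → 970 → 485 → 1456 → 728 → 364 → 182 → 91 → 274 → 137 → 412 → 206 → 103 → 310 → 155 → 466 → 233 → 700 → 350 → 175 → 526 → 263 → 790 → 395 → 1186 → 593 → 1780 → 890 → 445 → 1336 → 668 → 334 → 167 → 502 → 251 → 754 → 377 → 1132 → 566 → 283 → 850 → 425 → 1276 → 638 → 319 → 958 → 479 → 1438 → 719 → 2158 → 1079 → 3238 → 1619 → 4858 → 2429 → 7288 → 3644 → 1822 → 911 → 2734 → 1367 → 4102 → 2051 → 6154 → 3077 → 9232 → 4616 → 2308 → 1154 → 577 → 1732 → 866 → 433 → 1300 → 650 → 325 → 976 → 488 → 244 → 122 → 61 → 184 → 92 → 46 → 23 → 70 → 35 → 106 → 53 → 160 → 80 → 40 → 20 → 10 → 5 → 16 → 8 → 4 → 2 → 1
Total steps = 127

127 steps


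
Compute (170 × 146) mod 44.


170 × 146 = 24820
24820 mod 44 = 4


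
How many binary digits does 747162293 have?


747162293 in base 2 = 101100100010001100101010110101
Number of digits = 30

30 digits (base 2)


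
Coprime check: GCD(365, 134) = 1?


Euclidean algorithm:
365 = 2 * 134 + 97
134 = 1 * 97 + 37
97 = 2 * 37 + 23
37 = 1 * 23 + 14
23 = 1 * 14 + 9
14 = 1 * 9 + 5
9 = 1 * 5 + 4
5 = 1 * 4 + 1
4 = 4 * 1 + 0
GCD(365, 134) = 1

Yes, coprime (GCD = 1)


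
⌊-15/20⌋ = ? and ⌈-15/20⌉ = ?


-15/20 = -0.7500
floor = -1
ceil = 0

floor = -1, ceil = 0


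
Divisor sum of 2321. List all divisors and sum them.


Divisors of 2321: 1, 11, 211, 2321
Sum = 1 + 11 + 211 + 2321 = 2544

σ(2321) = 2544


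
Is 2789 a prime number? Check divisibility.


Check divisors up to sqrt(2789) = 52.8110
No divisors found.
2789 is prime.

Yes, 2789 is prime


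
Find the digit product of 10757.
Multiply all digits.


1 × 0 × 7 × 5 × 7 = 0


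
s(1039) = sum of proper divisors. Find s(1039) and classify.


Proper divisors: 1
Sum = 1 = 1
1 < 1039 → deficient

s(1039) = 1 (deficient)


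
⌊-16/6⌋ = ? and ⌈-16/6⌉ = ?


-16/6 = -2.6667
floor = -3
ceil = -2

floor = -3, ceil = -2


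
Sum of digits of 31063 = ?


3 + 1 + 0 + 6 + 3 = 13


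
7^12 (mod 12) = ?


7^1 mod 12 = 7
7^2 mod 12 = 1
7^3 mod 12 = 7
7^4 mod 12 = 1
7^5 mod 12 = 7
7^6 mod 12 = 1
7^7 mod 12 = 7
7^8 mod 12 = 1
7^9 mod 12 = 7
7^10 mod 12 = 1
7^11 mod 12 = 7
7^12 mod 12 = 1


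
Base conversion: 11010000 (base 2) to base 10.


11010000 (base 2) = 208 (decimal)
208 (decimal) = 208 (base 10)


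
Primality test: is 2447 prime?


Check divisors up to sqrt(2447) = 49.4672
No divisors found.
2447 is prime.

Yes, 2447 is prime


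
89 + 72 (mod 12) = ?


89 + 72 = 161
161 mod 12 = 5


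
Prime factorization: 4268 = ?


4268 / 2 = 2134
2134 / 2 = 1067
1067 / 11 = 97
97 / 97 = 1
4268 = 2^2 × 11 × 97


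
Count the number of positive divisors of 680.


680 = 2^3 × 5^1 × 17^1
d(680) = (3+1) × (1+1) × (1+1) = 16

16 divisors


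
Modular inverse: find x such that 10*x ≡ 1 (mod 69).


Use the extended Euclidean algorithm on (69, 10); each row r = 69*s + 10*t:
r=69, s=1, t=0
r=10, s=0, t=1
q=6: r=9, s=1, t=-6   [69*(1) + 10*(-6) = 9]
q=1: r=1, s=-1, t=7   [69*(-1) + 10*(7) = 1]
q=9: r=0, s=10, t=-69   [69*(10) + 10*(-69) = 0]
GCD = 1 with t = 7, so 10*(7) ≡ 1 (mod 69)
Inverse = 7 mod 69 = 7
Check: 10 * 7 = 70 ≡ 1 (mod 69)

10^(-1) ≡ 7 (mod 69)


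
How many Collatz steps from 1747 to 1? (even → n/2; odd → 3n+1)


1747 → 5242 → 2621 → 7864 → 3932 → 1966 → 983 → 2950 → 1475 → 4426 → 2213 → 6640 → 3320 → 1660 → 830 → 415 → 1246 → 623 → 1870 → 935 → 2806 → 1403 → 4210 → 2105 → 6316 → 3158 → 1579 → 4738 → 2369 → 7108 → 3554 → 1777 → 5332 → 2666 → 1333 → 4000 → 2000 → 1000 → 500 → 250 → 125 → 376 → 188 → 94 → 47 → 142 → 71 → 214 → 107 → 322 → 161 → 484 → 242 → 121 → 364 → 182 → 91 → 274 → 137 → 412 → 206 → 103 → 310 → 155 → 466 → 233 → 700 → 350 → 175 → 526 → 263 → 790 → 395 → 1186 → 593 → 1780 → 890 → 445 → 1336 → 668 → 334 → 167 → 502 → 251 → 754 → 377 → 1132 → 566 → 283 → 850 → 425 → 1276 → 638 → 319 → 958 → 479 → 1438 → 719 → 2158 → 1079 → 3238 → 1619 → 4858 → 2429 → 7288 → 3644 → 1822 → 911 → 2734 → 1367 → 4102 → 2051 → 6154 → 3077 → 9232 → 4616 → 2308 → 1154 → 577 → 1732 → 866 → 433 → 1300 → 650 → 325 → 976 → 488 → 244 → 122 → 61 → 184 → 92 → 46 → 23 → 70 → 35 → 106 → 53 → 160 → 80 → 40 → 20 → 10 → 5 → 16 → 8 → 4 → 2 → 1
Total steps = 148

148 steps
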